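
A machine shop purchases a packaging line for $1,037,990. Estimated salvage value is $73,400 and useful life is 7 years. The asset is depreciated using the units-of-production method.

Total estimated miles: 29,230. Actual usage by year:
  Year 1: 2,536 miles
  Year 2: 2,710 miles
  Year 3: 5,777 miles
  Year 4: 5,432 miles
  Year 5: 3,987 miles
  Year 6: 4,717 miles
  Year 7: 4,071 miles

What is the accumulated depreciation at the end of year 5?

Depreciable base = $1,037,990 − $73,400 = $964,590.
Rate = $964,590 / 29,230 miles = $33 per mile.
Year 1: 2,536 × $33 = $83,688. Book value $954,302.
Year 2: 2,710 × $33 = $89,430. Book value $864,872.
Year 3: 5,777 × $33 = $190,641. Book value $674,231.
Year 4: 5,432 × $33 = $179,256. Book value $494,975.
Year 5: 3,987 × $33 = $131,571. Book value $363,404.
Accumulated through year 5 = $1,037,990 − $363,404 = $674,586.

$674,586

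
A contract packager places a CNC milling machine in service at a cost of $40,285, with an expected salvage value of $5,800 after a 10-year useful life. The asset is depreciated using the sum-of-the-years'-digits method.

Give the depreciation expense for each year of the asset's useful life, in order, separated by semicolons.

$6,270; $5,643; $5,016; $4,389; $3,762; $3,135; $2,508; $1,881; $1,254; $627

Depreciable base = $40,285 − $5,800 = $34,485.
Sum of the years' digits = 10+9+8+7+6+5+4+3+2+1 = 55.
Year 1: $34,485 × 10/55 = $6,270. Book value $34,015.
Year 2: $34,485 × 9/55 = $5,643. Book value $28,372.
Year 3: $34,485 × 8/55 = $5,016. Book value $23,356.
Year 4: $34,485 × 7/55 = $4,389. Book value $18,967.
Year 5: $34,485 × 6/55 = $3,762. Book value $15,205.
Year 6: $34,485 × 5/55 = $3,135. Book value $12,070.
Year 7: $34,485 × 4/55 = $2,508. Book value $9,562.
Year 8: $34,485 × 3/55 = $1,881. Book value $7,681.
Year 9: $34,485 × 2/55 = $1,254. Book value $6,427.
Year 10: $34,485 × 1/55 = $627. Book value $5,800.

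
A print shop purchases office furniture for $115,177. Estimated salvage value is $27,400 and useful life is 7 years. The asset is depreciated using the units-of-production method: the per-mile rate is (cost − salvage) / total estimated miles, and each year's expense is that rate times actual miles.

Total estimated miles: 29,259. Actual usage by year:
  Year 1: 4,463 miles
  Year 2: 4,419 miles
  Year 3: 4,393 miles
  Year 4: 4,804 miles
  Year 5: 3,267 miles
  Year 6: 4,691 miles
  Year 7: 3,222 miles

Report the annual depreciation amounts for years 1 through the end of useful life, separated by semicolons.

$13,389; $13,257; $13,179; $14,412; $9,801; $14,073; $9,666

Depreciable base = $115,177 − $27,400 = $87,777.
Rate = $87,777 / 29,259 miles = $3 per mile.
Year 1: 4,463 × $3 = $13,389. Book value $101,788.
Year 2: 4,419 × $3 = $13,257. Book value $88,531.
Year 3: 4,393 × $3 = $13,179. Book value $75,352.
Year 4: 4,804 × $3 = $14,412. Book value $60,940.
Year 5: 3,267 × $3 = $9,801. Book value $51,139.
Year 6: 4,691 × $3 = $14,073. Book value $37,066.
Year 7: 3,222 × $3 = $9,666. Book value $27,400.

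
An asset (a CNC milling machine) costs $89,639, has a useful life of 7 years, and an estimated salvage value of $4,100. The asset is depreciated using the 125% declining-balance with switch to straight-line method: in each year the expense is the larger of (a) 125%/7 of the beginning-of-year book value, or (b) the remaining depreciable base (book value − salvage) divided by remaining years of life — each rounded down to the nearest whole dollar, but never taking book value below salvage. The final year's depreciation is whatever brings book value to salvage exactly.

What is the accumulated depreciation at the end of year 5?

$62,985

Depreciable base = $89,639 − $4,100 = $85,539.
Year 1: DB = ⌊$89,639 × 125%/7⌋ = $16,006; SL = ⌊$85,539/7⌋ = $12,219 → take DB $16,006. Book value $73,633.
Year 2: DB = ⌊$73,633 × 125%/7⌋ = $13,148; SL = ⌊$69,533/6⌋ = $11,588 → take DB $13,148. Book value $60,485.
Year 3: DB = ⌊$60,485 × 125%/7⌋ = $10,800; SL = ⌊$56,385/5⌋ = $11,277 → take SL $11,277. Book value $49,208.
Year 4: DB = ⌊$49,208 × 125%/7⌋ = $8,787; SL = ⌊$45,108/4⌋ = $11,277 → take SL $11,277. Book value $37,931.
Year 5: DB = ⌊$37,931 × 125%/7⌋ = $6,773; SL = ⌊$33,831/3⌋ = $11,277 → take SL $11,277. Book value $26,654.
Accumulated through year 5 = $89,639 − $26,654 = $62,985.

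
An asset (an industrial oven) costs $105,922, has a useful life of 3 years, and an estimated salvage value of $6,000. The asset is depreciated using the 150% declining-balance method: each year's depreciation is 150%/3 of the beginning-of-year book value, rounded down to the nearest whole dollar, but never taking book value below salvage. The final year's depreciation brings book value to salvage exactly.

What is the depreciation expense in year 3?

Depreciable base = $105,922 − $6,000 = $99,922.
Year 1: ⌊$105,922 × 150%/3⌋ = $52,961. Book value $52,961.
Year 2: ⌊$52,961 × 150%/3⌋ = $26,480. Book value $26,481.
Year 3 (final): $26,481 − $6,000 = $20,481. Book value $6,000.

$20,481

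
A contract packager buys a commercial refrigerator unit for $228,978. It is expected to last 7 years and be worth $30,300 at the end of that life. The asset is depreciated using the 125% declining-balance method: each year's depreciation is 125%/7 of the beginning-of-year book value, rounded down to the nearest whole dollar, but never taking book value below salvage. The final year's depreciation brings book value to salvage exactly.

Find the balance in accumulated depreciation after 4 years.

Depreciable base = $228,978 − $30,300 = $198,678.
Year 1: ⌊$228,978 × 125%/7⌋ = $40,888. Book value $188,090.
Year 2: ⌊$188,090 × 125%/7⌋ = $33,587. Book value $154,503.
Year 3: ⌊$154,503 × 125%/7⌋ = $27,589. Book value $126,914.
Year 4: ⌊$126,914 × 125%/7⌋ = $22,663. Book value $104,251.
Accumulated through year 4 = $228,978 − $104,251 = $124,727.

$124,727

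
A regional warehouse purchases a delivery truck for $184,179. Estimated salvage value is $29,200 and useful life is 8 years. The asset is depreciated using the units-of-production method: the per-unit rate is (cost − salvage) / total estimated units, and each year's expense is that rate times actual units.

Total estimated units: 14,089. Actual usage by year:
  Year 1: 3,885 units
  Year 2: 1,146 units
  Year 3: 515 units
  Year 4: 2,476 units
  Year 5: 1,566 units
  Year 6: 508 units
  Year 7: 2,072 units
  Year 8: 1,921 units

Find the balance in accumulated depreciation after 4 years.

$88,242

Depreciable base = $184,179 − $29,200 = $154,979.
Rate = $154,979 / 14,089 units = $11 per unit.
Year 1: 3,885 × $11 = $42,735. Book value $141,444.
Year 2: 1,146 × $11 = $12,606. Book value $128,838.
Year 3: 515 × $11 = $5,665. Book value $123,173.
Year 4: 2,476 × $11 = $27,236. Book value $95,937.
Accumulated through year 4 = $184,179 − $95,937 = $88,242.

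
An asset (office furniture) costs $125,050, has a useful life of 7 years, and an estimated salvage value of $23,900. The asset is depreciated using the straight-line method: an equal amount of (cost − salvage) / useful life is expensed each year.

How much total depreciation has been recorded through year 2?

Depreciable base = $125,050 − $23,900 = $101,150.
Annual expense = $101,150 / 7 = $14,450.
End of year 1: book value $110,600.
End of year 2: book value $96,150.
Accumulated through year 2 = $125,050 − $96,150 = $28,900.

$28,900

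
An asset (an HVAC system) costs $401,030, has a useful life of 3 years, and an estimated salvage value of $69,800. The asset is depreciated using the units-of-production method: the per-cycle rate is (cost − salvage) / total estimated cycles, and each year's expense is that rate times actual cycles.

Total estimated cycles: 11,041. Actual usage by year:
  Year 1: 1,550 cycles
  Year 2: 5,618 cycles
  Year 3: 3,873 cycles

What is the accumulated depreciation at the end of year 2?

Depreciable base = $401,030 − $69,800 = $331,230.
Rate = $331,230 / 11,041 cycles = $30 per cycle.
Year 1: 1,550 × $30 = $46,500. Book value $354,530.
Year 2: 5,618 × $30 = $168,540. Book value $185,990.
Accumulated through year 2 = $401,030 − $185,990 = $215,040.

$215,040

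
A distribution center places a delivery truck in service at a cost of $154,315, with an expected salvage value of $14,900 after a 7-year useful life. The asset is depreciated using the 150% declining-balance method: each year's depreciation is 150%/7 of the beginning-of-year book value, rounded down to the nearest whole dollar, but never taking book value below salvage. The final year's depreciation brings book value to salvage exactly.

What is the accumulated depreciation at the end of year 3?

$79,462

Depreciable base = $154,315 − $14,900 = $139,415.
Year 1: ⌊$154,315 × 150%/7⌋ = $33,067. Book value $121,248.
Year 2: ⌊$121,248 × 150%/7⌋ = $25,981. Book value $95,267.
Year 3: ⌊$95,267 × 150%/7⌋ = $20,414. Book value $74,853.
Accumulated through year 3 = $154,315 − $74,853 = $79,462.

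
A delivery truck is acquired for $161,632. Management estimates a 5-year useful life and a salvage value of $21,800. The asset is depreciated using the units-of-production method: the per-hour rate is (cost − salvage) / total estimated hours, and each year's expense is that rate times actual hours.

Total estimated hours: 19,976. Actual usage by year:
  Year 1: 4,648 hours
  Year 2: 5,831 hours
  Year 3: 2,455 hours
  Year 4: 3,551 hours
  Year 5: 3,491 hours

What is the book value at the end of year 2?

$88,279

Depreciable base = $161,632 − $21,800 = $139,832.
Rate = $139,832 / 19,976 hours = $7 per hour.
Year 1: 4,648 × $7 = $32,536. Book value $129,096.
Year 2: 5,831 × $7 = $40,817. Book value $88,279.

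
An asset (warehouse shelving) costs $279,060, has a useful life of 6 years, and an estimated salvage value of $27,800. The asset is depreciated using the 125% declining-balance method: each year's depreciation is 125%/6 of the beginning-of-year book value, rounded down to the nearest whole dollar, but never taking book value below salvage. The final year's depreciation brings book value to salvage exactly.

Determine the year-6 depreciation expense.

$58,979

Depreciable base = $279,060 − $27,800 = $251,260.
Year 1: ⌊$279,060 × 125%/6⌋ = $58,137. Book value $220,923.
Year 2: ⌊$220,923 × 125%/6⌋ = $46,025. Book value $174,898.
Year 3: ⌊$174,898 × 125%/6⌋ = $36,437. Book value $138,461.
Year 4: ⌊$138,461 × 125%/6⌋ = $28,846. Book value $109,615.
Year 5: ⌊$109,615 × 125%/6⌋ = $22,836. Book value $86,779.
Year 6 (final): $86,779 − $27,800 = $58,979. Book value $27,800.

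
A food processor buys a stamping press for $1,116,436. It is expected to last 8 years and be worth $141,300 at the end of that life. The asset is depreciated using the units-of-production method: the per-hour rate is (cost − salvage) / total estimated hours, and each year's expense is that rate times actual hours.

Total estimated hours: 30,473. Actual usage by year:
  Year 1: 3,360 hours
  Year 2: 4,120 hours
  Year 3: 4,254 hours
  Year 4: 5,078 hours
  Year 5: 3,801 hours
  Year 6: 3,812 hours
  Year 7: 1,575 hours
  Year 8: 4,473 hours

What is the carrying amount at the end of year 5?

Depreciable base = $1,116,436 − $141,300 = $975,136.
Rate = $975,136 / 30,473 hours = $32 per hour.
Year 1: 3,360 × $32 = $107,520. Book value $1,008,916.
Year 2: 4,120 × $32 = $131,840. Book value $877,076.
Year 3: 4,254 × $32 = $136,128. Book value $740,948.
Year 4: 5,078 × $32 = $162,496. Book value $578,452.
Year 5: 3,801 × $32 = $121,632. Book value $456,820.

$456,820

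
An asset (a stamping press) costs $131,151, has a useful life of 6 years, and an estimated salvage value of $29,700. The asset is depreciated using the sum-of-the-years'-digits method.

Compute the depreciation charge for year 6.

$4,831

Depreciable base = $131,151 − $29,700 = $101,451.
Sum of the years' digits = 6+5+4+3+2+1 = 21.
Year 1: $101,451 × 6/21 = $28,986. Book value $102,165.
Year 2: $101,451 × 5/21 = $24,155. Book value $78,010.
Year 3: $101,451 × 4/21 = $19,324. Book value $58,686.
Year 4: $101,451 × 3/21 = $14,493. Book value $44,193.
Year 5: $101,451 × 2/21 = $9,662. Book value $34,531.
Year 6: $101,451 × 1/21 = $4,831. Book value $29,700.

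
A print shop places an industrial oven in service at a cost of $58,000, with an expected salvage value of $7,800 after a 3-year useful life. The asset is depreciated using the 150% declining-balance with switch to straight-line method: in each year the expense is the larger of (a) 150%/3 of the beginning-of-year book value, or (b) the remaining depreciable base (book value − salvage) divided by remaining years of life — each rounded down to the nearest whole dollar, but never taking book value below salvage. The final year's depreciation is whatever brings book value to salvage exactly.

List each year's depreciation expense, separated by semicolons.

$29,000; $14,500; $6,700

Depreciable base = $58,000 − $7,800 = $50,200.
Year 1: DB = ⌊$58,000 × 150%/3⌋ = $29,000; SL = ⌊$50,200/3⌋ = $16,733 → take DB $29,000. Book value $29,000.
Year 2: DB = ⌊$29,000 × 150%/3⌋ = $14,500; SL = ⌊$21,200/2⌋ = $10,600 → take DB $14,500. Book value $14,500.
Year 3 (final): $14,500 − $7,800 = $6,700. Book value $7,800.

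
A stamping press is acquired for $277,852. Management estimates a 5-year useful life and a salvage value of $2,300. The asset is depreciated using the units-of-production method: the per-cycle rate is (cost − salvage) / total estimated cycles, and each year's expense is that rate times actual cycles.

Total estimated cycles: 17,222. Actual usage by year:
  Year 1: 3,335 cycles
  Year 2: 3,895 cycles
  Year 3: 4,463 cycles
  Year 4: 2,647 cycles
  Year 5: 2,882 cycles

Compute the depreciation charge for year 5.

$46,112

Depreciable base = $277,852 − $2,300 = $275,552.
Rate = $275,552 / 17,222 cycles = $16 per cycle.
Year 1: 3,335 × $16 = $53,360. Book value $224,492.
Year 2: 3,895 × $16 = $62,320. Book value $162,172.
Year 3: 4,463 × $16 = $71,408. Book value $90,764.
Year 4: 2,647 × $16 = $42,352. Book value $48,412.
Year 5: 2,882 × $16 = $46,112. Book value $2,300.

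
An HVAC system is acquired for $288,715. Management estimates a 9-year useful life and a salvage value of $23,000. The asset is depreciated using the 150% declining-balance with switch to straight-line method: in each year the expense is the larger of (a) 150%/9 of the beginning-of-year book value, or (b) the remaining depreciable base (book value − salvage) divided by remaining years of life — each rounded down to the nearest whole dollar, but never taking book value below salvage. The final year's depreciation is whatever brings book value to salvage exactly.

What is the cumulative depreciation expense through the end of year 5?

$172,727

Depreciable base = $288,715 − $23,000 = $265,715.
Year 1: DB = ⌊$288,715 × 150%/9⌋ = $48,119; SL = ⌊$265,715/9⌋ = $29,523 → take DB $48,119. Book value $240,596.
Year 2: DB = ⌊$240,596 × 150%/9⌋ = $40,099; SL = ⌊$217,596/8⌋ = $27,199 → take DB $40,099. Book value $200,497.
Year 3: DB = ⌊$200,497 × 150%/9⌋ = $33,416; SL = ⌊$177,497/7⌋ = $25,356 → take DB $33,416. Book value $167,081.
Year 4: DB = ⌊$167,081 × 150%/9⌋ = $27,846; SL = ⌊$144,081/6⌋ = $24,013 → take DB $27,846. Book value $139,235.
Year 5: DB = ⌊$139,235 × 150%/9⌋ = $23,205; SL = ⌊$116,235/5⌋ = $23,247 → take SL $23,247. Book value $115,988.
Accumulated through year 5 = $288,715 − $115,988 = $172,727.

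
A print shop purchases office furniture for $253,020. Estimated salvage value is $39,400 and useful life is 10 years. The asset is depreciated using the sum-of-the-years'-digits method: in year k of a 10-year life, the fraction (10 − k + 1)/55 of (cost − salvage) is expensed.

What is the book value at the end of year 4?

Depreciable base = $253,020 − $39,400 = $213,620.
Sum of the years' digits = 10+9+8+7+6+5+4+3+2+1 = 55.
Year 1: $213,620 × 10/55 = $38,840. Book value $214,180.
Year 2: $213,620 × 9/55 = $34,956. Book value $179,224.
Year 3: $213,620 × 8/55 = $31,072. Book value $148,152.
Year 4: $213,620 × 7/55 = $27,188. Book value $120,964.

$120,964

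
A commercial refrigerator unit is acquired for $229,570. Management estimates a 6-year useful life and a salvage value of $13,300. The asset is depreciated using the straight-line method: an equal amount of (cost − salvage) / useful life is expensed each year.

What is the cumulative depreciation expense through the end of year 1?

Depreciable base = $229,570 − $13,300 = $216,270.
Annual expense = $216,270 / 6 = $36,045.
End of year 1: book value $193,525.
Accumulated through year 1 = $229,570 − $193,525 = $36,045.

$36,045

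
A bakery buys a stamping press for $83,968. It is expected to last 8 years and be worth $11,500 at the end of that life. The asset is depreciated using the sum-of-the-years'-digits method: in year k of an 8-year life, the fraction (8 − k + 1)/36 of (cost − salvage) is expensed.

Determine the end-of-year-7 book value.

$13,513

Depreciable base = $83,968 − $11,500 = $72,468.
Sum of the years' digits = 8+7+6+5+4+3+2+1 = 36.
Year 1: $72,468 × 8/36 = $16,104. Book value $67,864.
Year 2: $72,468 × 7/36 = $14,091. Book value $53,773.
Year 3: $72,468 × 6/36 = $12,078. Book value $41,695.
Year 4: $72,468 × 5/36 = $10,065. Book value $31,630.
Year 5: $72,468 × 4/36 = $8,052. Book value $23,578.
Year 6: $72,468 × 3/36 = $6,039. Book value $17,539.
Year 7: $72,468 × 2/36 = $4,026. Book value $13,513.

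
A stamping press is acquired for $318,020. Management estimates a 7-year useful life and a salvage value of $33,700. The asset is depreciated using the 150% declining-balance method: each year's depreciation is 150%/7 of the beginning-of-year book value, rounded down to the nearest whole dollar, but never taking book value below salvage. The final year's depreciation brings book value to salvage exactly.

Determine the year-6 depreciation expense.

$20,406

Depreciable base = $318,020 − $33,700 = $284,320.
Year 1: ⌊$318,020 × 150%/7⌋ = $68,147. Book value $249,873.
Year 2: ⌊$249,873 × 150%/7⌋ = $53,544. Book value $196,329.
Year 3: ⌊$196,329 × 150%/7⌋ = $42,070. Book value $154,259.
Year 4: ⌊$154,259 × 150%/7⌋ = $33,055. Book value $121,204.
Year 5: ⌊$121,204 × 150%/7⌋ = $25,972. Book value $95,232.
Year 6: ⌊$95,232 × 150%/7⌋ = $20,406. Book value $74,826.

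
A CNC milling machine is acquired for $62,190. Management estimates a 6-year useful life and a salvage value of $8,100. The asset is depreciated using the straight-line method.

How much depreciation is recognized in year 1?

$9,015

Depreciable base = $62,190 − $8,100 = $54,090.
Annual expense = $54,090 / 6 = $9,015.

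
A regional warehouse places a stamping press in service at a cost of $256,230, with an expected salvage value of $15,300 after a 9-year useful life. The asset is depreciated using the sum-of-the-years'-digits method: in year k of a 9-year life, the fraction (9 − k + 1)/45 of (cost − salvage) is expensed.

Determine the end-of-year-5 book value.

$68,840

Depreciable base = $256,230 − $15,300 = $240,930.
Sum of the years' digits = 9+8+7+6+5+4+3+2+1 = 45.
Year 1: $240,930 × 9/45 = $48,186. Book value $208,044.
Year 2: $240,930 × 8/45 = $42,832. Book value $165,212.
Year 3: $240,930 × 7/45 = $37,478. Book value $127,734.
Year 4: $240,930 × 6/45 = $32,124. Book value $95,610.
Year 5: $240,930 × 5/45 = $26,770. Book value $68,840.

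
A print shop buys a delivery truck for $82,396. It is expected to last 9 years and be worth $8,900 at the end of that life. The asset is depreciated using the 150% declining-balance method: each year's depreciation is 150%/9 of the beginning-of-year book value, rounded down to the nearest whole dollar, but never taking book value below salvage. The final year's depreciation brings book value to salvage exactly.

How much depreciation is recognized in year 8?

Depreciable base = $82,396 − $8,900 = $73,496.
Year 1: ⌊$82,396 × 150%/9⌋ = $13,732. Book value $68,664.
Year 2: ⌊$68,664 × 150%/9⌋ = $11,444. Book value $57,220.
Year 3: ⌊$57,220 × 150%/9⌋ = $9,536. Book value $47,684.
Year 4: ⌊$47,684 × 150%/9⌋ = $7,947. Book value $39,737.
Year 5: ⌊$39,737 × 150%/9⌋ = $6,622. Book value $33,115.
Year 6: ⌊$33,115 × 150%/9⌋ = $5,519. Book value $27,596.
Year 7: ⌊$27,596 × 150%/9⌋ = $4,599. Book value $22,997.
Year 8: ⌊$22,997 × 150%/9⌋ = $3,832. Book value $19,165.

$3,832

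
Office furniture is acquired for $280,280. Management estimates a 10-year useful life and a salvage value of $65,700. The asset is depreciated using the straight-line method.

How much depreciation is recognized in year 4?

$21,458

Depreciable base = $280,280 − $65,700 = $214,580.
Annual expense = $214,580 / 10 = $21,458.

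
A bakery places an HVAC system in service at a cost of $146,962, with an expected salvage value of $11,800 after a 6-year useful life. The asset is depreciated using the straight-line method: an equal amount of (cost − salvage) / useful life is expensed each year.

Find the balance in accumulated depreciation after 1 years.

$22,527

Depreciable base = $146,962 − $11,800 = $135,162.
Annual expense = $135,162 / 6 = $22,527.
End of year 1: book value $124,435.
Accumulated through year 1 = $146,962 − $124,435 = $22,527.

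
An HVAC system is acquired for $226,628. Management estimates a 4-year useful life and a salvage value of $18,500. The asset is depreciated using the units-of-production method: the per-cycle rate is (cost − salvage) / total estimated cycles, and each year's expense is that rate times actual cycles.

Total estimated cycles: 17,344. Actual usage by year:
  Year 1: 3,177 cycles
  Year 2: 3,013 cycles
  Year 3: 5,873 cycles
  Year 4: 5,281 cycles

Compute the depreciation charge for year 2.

Depreciable base = $226,628 − $18,500 = $208,128.
Rate = $208,128 / 17,344 cycles = $12 per cycle.
Year 1: 3,177 × $12 = $38,124. Book value $188,504.
Year 2: 3,013 × $12 = $36,156. Book value $152,348.

$36,156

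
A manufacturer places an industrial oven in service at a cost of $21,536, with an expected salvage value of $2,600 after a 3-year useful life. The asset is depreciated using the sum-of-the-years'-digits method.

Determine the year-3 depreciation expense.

$3,156

Depreciable base = $21,536 − $2,600 = $18,936.
Sum of the years' digits = 3+2+1 = 6.
Year 1: $18,936 × 3/6 = $9,468. Book value $12,068.
Year 2: $18,936 × 2/6 = $6,312. Book value $5,756.
Year 3: $18,936 × 1/6 = $3,156. Book value $2,600.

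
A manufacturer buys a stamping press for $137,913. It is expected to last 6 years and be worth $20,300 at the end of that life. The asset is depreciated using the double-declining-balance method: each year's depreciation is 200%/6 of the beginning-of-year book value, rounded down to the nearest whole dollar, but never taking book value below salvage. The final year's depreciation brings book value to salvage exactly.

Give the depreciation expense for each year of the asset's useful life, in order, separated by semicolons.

Depreciable base = $137,913 − $20,300 = $117,613.
Year 1: ⌊$137,913 × 200%/6⌋ = $45,971. Book value $91,942.
Year 2: ⌊$91,942 × 200%/6⌋ = $30,647. Book value $61,295.
Year 3: ⌊$61,295 × 200%/6⌋ = $20,431. Book value $40,864.
Year 4: ⌊$40,864 × 200%/6⌋ = $13,621. Book value $27,243.
Year 5: ⌊$27,243 × 200%/6⌋ = $9,081, capped at $6,943. Book value $20,300.
Year 6 (final): $20,300 − $20,300 = $0. Book value $20,300.

$45,971; $30,647; $20,431; $13,621; $6,943; $0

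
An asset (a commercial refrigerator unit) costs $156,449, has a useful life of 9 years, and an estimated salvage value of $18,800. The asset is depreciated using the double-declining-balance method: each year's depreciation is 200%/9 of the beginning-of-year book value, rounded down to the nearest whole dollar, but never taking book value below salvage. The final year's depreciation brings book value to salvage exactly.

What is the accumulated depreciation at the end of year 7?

Depreciable base = $156,449 − $18,800 = $137,649.
Year 1: ⌊$156,449 × 200%/9⌋ = $34,766. Book value $121,683.
Year 2: ⌊$121,683 × 200%/9⌋ = $27,040. Book value $94,643.
Year 3: ⌊$94,643 × 200%/9⌋ = $21,031. Book value $73,612.
Year 4: ⌊$73,612 × 200%/9⌋ = $16,358. Book value $57,254.
Year 5: ⌊$57,254 × 200%/9⌋ = $12,723. Book value $44,531.
Year 6: ⌊$44,531 × 200%/9⌋ = $9,895. Book value $34,636.
Year 7: ⌊$34,636 × 200%/9⌋ = $7,696. Book value $26,940.
Accumulated through year 7 = $156,449 − $26,940 = $129,509.

$129,509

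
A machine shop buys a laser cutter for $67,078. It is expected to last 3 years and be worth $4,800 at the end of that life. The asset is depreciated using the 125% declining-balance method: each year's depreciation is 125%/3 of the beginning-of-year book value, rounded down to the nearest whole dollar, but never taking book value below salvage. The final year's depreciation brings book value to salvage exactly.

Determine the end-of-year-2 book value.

Depreciable base = $67,078 − $4,800 = $62,278.
Year 1: ⌊$67,078 × 125%/3⌋ = $27,949. Book value $39,129.
Year 2: ⌊$39,129 × 125%/3⌋ = $16,303. Book value $22,826.

$22,826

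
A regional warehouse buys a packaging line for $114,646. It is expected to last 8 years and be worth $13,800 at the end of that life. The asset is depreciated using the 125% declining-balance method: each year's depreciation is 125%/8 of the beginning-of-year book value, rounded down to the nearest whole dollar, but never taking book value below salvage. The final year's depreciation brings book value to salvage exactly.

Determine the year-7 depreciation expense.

Depreciable base = $114,646 − $13,800 = $100,846.
Year 1: ⌊$114,646 × 125%/8⌋ = $17,913. Book value $96,733.
Year 2: ⌊$96,733 × 125%/8⌋ = $15,114. Book value $81,619.
Year 3: ⌊$81,619 × 125%/8⌋ = $12,752. Book value $68,867.
Year 4: ⌊$68,867 × 125%/8⌋ = $10,760. Book value $58,107.
Year 5: ⌊$58,107 × 125%/8⌋ = $9,079. Book value $49,028.
Year 6: ⌊$49,028 × 125%/8⌋ = $7,660. Book value $41,368.
Year 7: ⌊$41,368 × 125%/8⌋ = $6,463. Book value $34,905.

$6,463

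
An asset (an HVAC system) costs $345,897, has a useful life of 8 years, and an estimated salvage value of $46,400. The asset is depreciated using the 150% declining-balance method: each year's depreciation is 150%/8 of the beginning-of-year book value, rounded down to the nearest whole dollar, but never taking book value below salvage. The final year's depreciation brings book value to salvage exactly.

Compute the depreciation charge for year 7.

$18,659

Depreciable base = $345,897 − $46,400 = $299,497.
Year 1: ⌊$345,897 × 150%/8⌋ = $64,855. Book value $281,042.
Year 2: ⌊$281,042 × 150%/8⌋ = $52,695. Book value $228,347.
Year 3: ⌊$228,347 × 150%/8⌋ = $42,815. Book value $185,532.
Year 4: ⌊$185,532 × 150%/8⌋ = $34,787. Book value $150,745.
Year 5: ⌊$150,745 × 150%/8⌋ = $28,264. Book value $122,481.
Year 6: ⌊$122,481 × 150%/8⌋ = $22,965. Book value $99,516.
Year 7: ⌊$99,516 × 150%/8⌋ = $18,659. Book value $80,857.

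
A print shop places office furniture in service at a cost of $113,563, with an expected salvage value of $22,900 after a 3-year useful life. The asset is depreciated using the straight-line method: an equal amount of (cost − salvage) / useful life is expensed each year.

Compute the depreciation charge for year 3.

Depreciable base = $113,563 − $22,900 = $90,663.
Annual expense = $90,663 / 3 = $30,221.

$30,221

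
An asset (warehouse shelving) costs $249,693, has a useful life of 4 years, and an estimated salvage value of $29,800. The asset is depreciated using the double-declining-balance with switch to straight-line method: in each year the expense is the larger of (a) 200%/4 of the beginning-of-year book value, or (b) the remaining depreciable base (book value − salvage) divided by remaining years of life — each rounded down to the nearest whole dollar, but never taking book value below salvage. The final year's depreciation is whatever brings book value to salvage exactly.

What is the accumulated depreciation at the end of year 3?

$218,481

Depreciable base = $249,693 − $29,800 = $219,893.
Year 1: DB = ⌊$249,693 × 200%/4⌋ = $124,846; SL = ⌊$219,893/4⌋ = $54,973 → take DB $124,846. Book value $124,847.
Year 2: DB = ⌊$124,847 × 200%/4⌋ = $62,423; SL = ⌊$95,047/3⌋ = $31,682 → take DB $62,423. Book value $62,424.
Year 3: DB = ⌊$62,424 × 200%/4⌋ = $31,212; SL = ⌊$32,624/2⌋ = $16,312 → take DB $31,212. Book value $31,212.
Accumulated through year 3 = $249,693 − $31,212 = $218,481.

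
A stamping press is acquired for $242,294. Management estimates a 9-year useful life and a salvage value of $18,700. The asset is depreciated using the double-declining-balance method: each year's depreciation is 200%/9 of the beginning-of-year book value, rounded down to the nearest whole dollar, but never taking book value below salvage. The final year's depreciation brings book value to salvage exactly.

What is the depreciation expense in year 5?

Depreciable base = $242,294 − $18,700 = $223,594.
Year 1: ⌊$242,294 × 200%/9⌋ = $53,843. Book value $188,451.
Year 2: ⌊$188,451 × 200%/9⌋ = $41,878. Book value $146,573.
Year 3: ⌊$146,573 × 200%/9⌋ = $32,571. Book value $114,002.
Year 4: ⌊$114,002 × 200%/9⌋ = $25,333. Book value $88,669.
Year 5: ⌊$88,669 × 200%/9⌋ = $19,704. Book value $68,965.

$19,704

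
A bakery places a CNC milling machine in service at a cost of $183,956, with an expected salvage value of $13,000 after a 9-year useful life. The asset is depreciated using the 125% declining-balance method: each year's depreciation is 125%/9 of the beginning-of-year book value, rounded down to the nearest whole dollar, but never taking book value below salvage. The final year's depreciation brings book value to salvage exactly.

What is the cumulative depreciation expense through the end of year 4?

Depreciable base = $183,956 − $13,000 = $170,956.
Year 1: ⌊$183,956 × 125%/9⌋ = $25,549. Book value $158,407.
Year 2: ⌊$158,407 × 125%/9⌋ = $22,000. Book value $136,407.
Year 3: ⌊$136,407 × 125%/9⌋ = $18,945. Book value $117,462.
Year 4: ⌊$117,462 × 125%/9⌋ = $16,314. Book value $101,148.
Accumulated through year 4 = $183,956 − $101,148 = $82,808.

$82,808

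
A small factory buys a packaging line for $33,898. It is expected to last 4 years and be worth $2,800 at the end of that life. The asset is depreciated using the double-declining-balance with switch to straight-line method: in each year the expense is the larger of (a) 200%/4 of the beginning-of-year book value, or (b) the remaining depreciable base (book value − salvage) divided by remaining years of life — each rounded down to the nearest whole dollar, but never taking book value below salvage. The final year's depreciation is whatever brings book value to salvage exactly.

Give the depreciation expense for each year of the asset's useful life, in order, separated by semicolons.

Depreciable base = $33,898 − $2,800 = $31,098.
Year 1: DB = ⌊$33,898 × 200%/4⌋ = $16,949; SL = ⌊$31,098/4⌋ = $7,774 → take DB $16,949. Book value $16,949.
Year 2: DB = ⌊$16,949 × 200%/4⌋ = $8,474; SL = ⌊$14,149/3⌋ = $4,716 → take DB $8,474. Book value $8,475.
Year 3: DB = ⌊$8,475 × 200%/4⌋ = $4,237; SL = ⌊$5,675/2⌋ = $2,837 → take DB $4,237. Book value $4,238.
Year 4 (final): $4,238 − $2,800 = $1,438. Book value $2,800.

$16,949; $8,474; $4,237; $1,438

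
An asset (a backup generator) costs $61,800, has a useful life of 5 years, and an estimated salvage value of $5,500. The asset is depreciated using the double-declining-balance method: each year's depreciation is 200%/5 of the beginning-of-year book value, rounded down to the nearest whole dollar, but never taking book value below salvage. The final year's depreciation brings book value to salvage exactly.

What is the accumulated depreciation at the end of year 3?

Depreciable base = $61,800 − $5,500 = $56,300.
Year 1: ⌊$61,800 × 200%/5⌋ = $24,720. Book value $37,080.
Year 2: ⌊$37,080 × 200%/5⌋ = $14,832. Book value $22,248.
Year 3: ⌊$22,248 × 200%/5⌋ = $8,899. Book value $13,349.
Accumulated through year 3 = $61,800 − $13,349 = $48,451.

$48,451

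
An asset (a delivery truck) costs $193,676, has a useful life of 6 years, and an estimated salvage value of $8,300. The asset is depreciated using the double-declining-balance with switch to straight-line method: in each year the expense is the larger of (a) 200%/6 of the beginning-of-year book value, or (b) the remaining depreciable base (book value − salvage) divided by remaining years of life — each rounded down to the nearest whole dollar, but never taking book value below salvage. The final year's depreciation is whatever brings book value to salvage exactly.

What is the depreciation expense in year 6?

$14,979

Depreciable base = $193,676 − $8,300 = $185,376.
Year 1: DB = ⌊$193,676 × 200%/6⌋ = $64,558; SL = ⌊$185,376/6⌋ = $30,896 → take DB $64,558. Book value $129,118.
Year 2: DB = ⌊$129,118 × 200%/6⌋ = $43,039; SL = ⌊$120,818/5⌋ = $24,163 → take DB $43,039. Book value $86,079.
Year 3: DB = ⌊$86,079 × 200%/6⌋ = $28,693; SL = ⌊$77,779/4⌋ = $19,444 → take DB $28,693. Book value $57,386.
Year 4: DB = ⌊$57,386 × 200%/6⌋ = $19,128; SL = ⌊$49,086/3⌋ = $16,362 → take DB $19,128. Book value $38,258.
Year 5: DB = ⌊$38,258 × 200%/6⌋ = $12,752; SL = ⌊$29,958/2⌋ = $14,979 → take SL $14,979. Book value $23,279.
Year 6 (final): $23,279 − $8,300 = $14,979. Book value $8,300.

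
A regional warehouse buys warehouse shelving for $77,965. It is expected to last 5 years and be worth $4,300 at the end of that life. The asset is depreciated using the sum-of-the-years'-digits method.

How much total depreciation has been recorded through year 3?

$58,932

Depreciable base = $77,965 − $4,300 = $73,665.
Sum of the years' digits = 5+4+3+2+1 = 15.
Year 1: $73,665 × 5/15 = $24,555. Book value $53,410.
Year 2: $73,665 × 4/15 = $19,644. Book value $33,766.
Year 3: $73,665 × 3/15 = $14,733. Book value $19,033.
Accumulated through year 3 = $77,965 − $19,033 = $58,932.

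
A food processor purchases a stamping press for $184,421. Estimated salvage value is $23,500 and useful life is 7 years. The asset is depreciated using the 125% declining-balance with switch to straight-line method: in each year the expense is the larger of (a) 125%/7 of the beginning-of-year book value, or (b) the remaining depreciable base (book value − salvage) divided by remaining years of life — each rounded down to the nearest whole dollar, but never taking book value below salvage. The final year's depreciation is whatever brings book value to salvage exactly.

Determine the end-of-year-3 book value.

Depreciable base = $184,421 − $23,500 = $160,921.
Year 1: DB = ⌊$184,421 × 125%/7⌋ = $32,932; SL = ⌊$160,921/7⌋ = $22,988 → take DB $32,932. Book value $151,489.
Year 2: DB = ⌊$151,489 × 125%/7⌋ = $27,051; SL = ⌊$127,989/6⌋ = $21,331 → take DB $27,051. Book value $124,438.
Year 3: DB = ⌊$124,438 × 125%/7⌋ = $22,221; SL = ⌊$100,938/5⌋ = $20,187 → take DB $22,221. Book value $102,217.

$102,217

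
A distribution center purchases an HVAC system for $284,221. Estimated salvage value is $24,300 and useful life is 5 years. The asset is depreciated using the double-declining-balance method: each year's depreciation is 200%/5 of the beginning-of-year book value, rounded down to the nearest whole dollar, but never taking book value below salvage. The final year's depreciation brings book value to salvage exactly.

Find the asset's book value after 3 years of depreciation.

$61,392

Depreciable base = $284,221 − $24,300 = $259,921.
Year 1: ⌊$284,221 × 200%/5⌋ = $113,688. Book value $170,533.
Year 2: ⌊$170,533 × 200%/5⌋ = $68,213. Book value $102,320.
Year 3: ⌊$102,320 × 200%/5⌋ = $40,928. Book value $61,392.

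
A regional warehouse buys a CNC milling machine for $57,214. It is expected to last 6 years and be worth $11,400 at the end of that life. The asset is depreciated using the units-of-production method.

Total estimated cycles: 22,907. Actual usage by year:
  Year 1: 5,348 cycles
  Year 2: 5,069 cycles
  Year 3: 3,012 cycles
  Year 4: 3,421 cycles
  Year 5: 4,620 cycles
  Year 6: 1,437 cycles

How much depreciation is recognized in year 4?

$6,842

Depreciable base = $57,214 − $11,400 = $45,814.
Rate = $45,814 / 22,907 cycles = $2 per cycle.
Year 1: 5,348 × $2 = $10,696. Book value $46,518.
Year 2: 5,069 × $2 = $10,138. Book value $36,380.
Year 3: 3,012 × $2 = $6,024. Book value $30,356.
Year 4: 3,421 × $2 = $6,842. Book value $23,514.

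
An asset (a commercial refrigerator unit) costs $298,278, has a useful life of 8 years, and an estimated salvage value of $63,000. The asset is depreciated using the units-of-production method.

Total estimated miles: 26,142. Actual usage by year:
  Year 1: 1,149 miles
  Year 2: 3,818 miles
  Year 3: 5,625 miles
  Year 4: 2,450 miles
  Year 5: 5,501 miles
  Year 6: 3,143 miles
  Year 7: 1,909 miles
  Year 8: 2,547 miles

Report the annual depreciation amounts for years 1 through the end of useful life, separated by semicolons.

$10,341; $34,362; $50,625; $22,050; $49,509; $28,287; $17,181; $22,923

Depreciable base = $298,278 − $63,000 = $235,278.
Rate = $235,278 / 26,142 miles = $9 per mile.
Year 1: 1,149 × $9 = $10,341. Book value $287,937.
Year 2: 3,818 × $9 = $34,362. Book value $253,575.
Year 3: 5,625 × $9 = $50,625. Book value $202,950.
Year 4: 2,450 × $9 = $22,050. Book value $180,900.
Year 5: 5,501 × $9 = $49,509. Book value $131,391.
Year 6: 3,143 × $9 = $28,287. Book value $103,104.
Year 7: 1,909 × $9 = $17,181. Book value $85,923.
Year 8: 2,547 × $9 = $22,923. Book value $63,000.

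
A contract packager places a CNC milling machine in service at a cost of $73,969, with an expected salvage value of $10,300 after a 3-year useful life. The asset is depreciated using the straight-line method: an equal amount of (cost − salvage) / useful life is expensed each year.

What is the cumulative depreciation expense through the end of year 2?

Depreciable base = $73,969 − $10,300 = $63,669.
Annual expense = $63,669 / 3 = $21,223.
End of year 1: book value $52,746.
End of year 2: book value $31,523.
Accumulated through year 2 = $73,969 − $31,523 = $42,446.

$42,446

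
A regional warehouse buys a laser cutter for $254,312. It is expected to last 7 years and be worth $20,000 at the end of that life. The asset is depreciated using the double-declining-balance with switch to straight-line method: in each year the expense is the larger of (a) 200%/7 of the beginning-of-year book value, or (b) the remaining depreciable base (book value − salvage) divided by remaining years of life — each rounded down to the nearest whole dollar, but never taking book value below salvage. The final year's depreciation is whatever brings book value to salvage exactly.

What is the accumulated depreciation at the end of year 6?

$220,669

Depreciable base = $254,312 − $20,000 = $234,312.
Year 1: DB = ⌊$254,312 × 200%/7⌋ = $72,660; SL = ⌊$234,312/7⌋ = $33,473 → take DB $72,660. Book value $181,652.
Year 2: DB = ⌊$181,652 × 200%/7⌋ = $51,900; SL = ⌊$161,652/6⌋ = $26,942 → take DB $51,900. Book value $129,752.
Year 3: DB = ⌊$129,752 × 200%/7⌋ = $37,072; SL = ⌊$109,752/5⌋ = $21,950 → take DB $37,072. Book value $92,680.
Year 4: DB = ⌊$92,680 × 200%/7⌋ = $26,480; SL = ⌊$72,680/4⌋ = $18,170 → take DB $26,480. Book value $66,200.
Year 5: DB = ⌊$66,200 × 200%/7⌋ = $18,914; SL = ⌊$46,200/3⌋ = $15,400 → take DB $18,914. Book value $47,286.
Year 6: DB = ⌊$47,286 × 200%/7⌋ = $13,510; SL = ⌊$27,286/2⌋ = $13,643 → take SL $13,643. Book value $33,643.
Accumulated through year 6 = $254,312 − $33,643 = $220,669.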